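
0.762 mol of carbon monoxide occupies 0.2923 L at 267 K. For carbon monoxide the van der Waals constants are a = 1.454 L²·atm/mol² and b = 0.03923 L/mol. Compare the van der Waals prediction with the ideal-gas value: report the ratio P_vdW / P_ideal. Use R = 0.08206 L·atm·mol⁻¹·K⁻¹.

P_vdW / P_ideal ≈ 0.9409

Ideal: P_ideal = nRT/V = (0.762)(0.08206)(267)/0.2923 = 57.1175 atm
vdW: P = nRT/(V − nb) − a n²/V² = 16.6954/0.262407 − 0.844256/0.0854393 = 63.6241 − 9.88135 = 53.7428 atm
Ratio = 53.7428/57.1175 = 0.9409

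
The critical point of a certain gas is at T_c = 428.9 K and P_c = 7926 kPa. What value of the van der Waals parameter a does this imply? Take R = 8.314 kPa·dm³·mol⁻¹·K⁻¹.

From T_c = 8a/(27Rb) and P_c = a/(27b²): a = 27 R² T_c²/(64 P_c).
a = 27×(8.314)²×(428.9)²/(64×7926) = 343317465/507264 = 676.8 kPa·dm⁶/mol²

a ≈ 676.8 kPa·dm⁶/mol²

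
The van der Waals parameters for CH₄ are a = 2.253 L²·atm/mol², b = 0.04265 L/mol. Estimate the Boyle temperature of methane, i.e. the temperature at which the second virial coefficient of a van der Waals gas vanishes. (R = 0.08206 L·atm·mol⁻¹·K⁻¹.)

T_B ≈ 643.7 K

For a van der Waals gas the second virial coefficient B₂ = b − a/(RT) vanishes at T_B = a/(Rb).
T_B = 2.253/(0.08206×0.04265) = 2.253/0.0034999 = 643.7 K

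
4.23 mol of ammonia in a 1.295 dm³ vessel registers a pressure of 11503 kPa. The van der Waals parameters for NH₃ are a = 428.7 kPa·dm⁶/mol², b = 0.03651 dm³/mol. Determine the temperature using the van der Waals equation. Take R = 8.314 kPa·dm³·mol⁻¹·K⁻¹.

T ≈ 521.4 K

T = (P + a n²/V²)(V − nb)/(nR)
P + a n²/V² = 11503 + (428.7)(4.23)²/(1.295)² = 16077 kPa
V − nb = 1.295 − (4.23)(0.03651) = 1.1406 dm³
T = (16077)(1.1406)/((4.23)(8.314)) = 521.4 K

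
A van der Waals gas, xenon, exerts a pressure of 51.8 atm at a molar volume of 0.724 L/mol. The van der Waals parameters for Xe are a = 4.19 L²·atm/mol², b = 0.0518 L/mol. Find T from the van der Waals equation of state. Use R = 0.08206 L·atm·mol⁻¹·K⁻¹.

T = (P + a/V_m²)(V_m − b)/R
P + a/V_m² = 51.8 + 4.19/(0.724)² = 59.793 atm
V_m − b = 0.724 − 0.0518 = 0.67220 L/mol
T = (59.793)(0.67220)/0.08206 = 489.8 K

T ≈ 489.8 K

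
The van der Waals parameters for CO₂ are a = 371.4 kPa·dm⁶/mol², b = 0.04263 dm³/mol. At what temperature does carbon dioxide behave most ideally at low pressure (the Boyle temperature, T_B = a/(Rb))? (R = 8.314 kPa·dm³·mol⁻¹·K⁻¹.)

For a van der Waals gas the second virial coefficient B₂ = b − a/(RT) vanishes at T_B = a/(Rb).
T_B = 371.4/(8.314×0.04263) = 371.4/0.35443 = 1048 K

T_B ≈ 1048 K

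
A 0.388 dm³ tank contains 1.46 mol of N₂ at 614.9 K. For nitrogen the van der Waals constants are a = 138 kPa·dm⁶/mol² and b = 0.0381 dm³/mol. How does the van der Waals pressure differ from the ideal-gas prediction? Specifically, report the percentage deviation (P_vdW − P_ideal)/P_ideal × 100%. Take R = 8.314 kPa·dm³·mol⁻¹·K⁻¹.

6.58 %

Ideal: P_ideal = nRT/V = (1.46)(8.314)(614.9)/0.388 = 19236.9 kPa
vdW: P = nRT/(V − nb) − a n²/V² = 7463.93/0.332374 − 294.161/0.150544 = 22456.4 − 1953.99 = 20502.4 kPa
% deviation = (20502.4 − 19236.9)/19236.9 × 100% = 6.58%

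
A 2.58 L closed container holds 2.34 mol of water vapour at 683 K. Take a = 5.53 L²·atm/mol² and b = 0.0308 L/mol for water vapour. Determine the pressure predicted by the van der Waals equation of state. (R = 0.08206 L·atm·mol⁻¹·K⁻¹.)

P ≈ 47.75 atm

P = nRT/(V − nb) − a n²/V²
nRT/(V − nb) = (2.34)(0.08206)(683)/(2.58 − 2.34×0.0308) = 131.15/2.5079 = 52.295 atm
a n²/V² = (5.53)(2.34)²/(2.58)² = 4.5490 atm
P = 52.295 − 4.5490 = 47.75 atm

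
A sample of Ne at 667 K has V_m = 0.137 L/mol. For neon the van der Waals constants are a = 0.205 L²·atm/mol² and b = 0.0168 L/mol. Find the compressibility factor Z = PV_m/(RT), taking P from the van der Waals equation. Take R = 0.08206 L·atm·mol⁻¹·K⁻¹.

Z ≈ 1.112

P = RT/(V_m − b) − a/V_m² = (0.08206)(667)/(0.137 − 0.0168) − 0.205/(0.137)²
  = 54.734/0.12020 − 10.922 = 455.36 − 10.922 = 444.44 atm
Z = PV_m/(RT) = (444.44)(0.137)/((0.08206)(667)) = 60.888/54.734 = 1.112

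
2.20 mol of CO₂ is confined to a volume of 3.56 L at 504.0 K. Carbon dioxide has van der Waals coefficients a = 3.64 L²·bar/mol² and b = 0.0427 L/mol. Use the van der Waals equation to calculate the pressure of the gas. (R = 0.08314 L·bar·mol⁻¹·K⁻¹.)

P ≈ 25.21 bar

P = nRT/(V − nb) − a n²/V²
nRT/(V − nb) = (2.20)(0.08314)(504.0)/(3.56 − 2.20×0.0427) = 92.186/3.4661 = 26.596 bar
a n²/V² = (3.64)(2.20)²/(3.56)² = 1.3901 bar
P = 26.596 − 1.3901 = 25.21 bar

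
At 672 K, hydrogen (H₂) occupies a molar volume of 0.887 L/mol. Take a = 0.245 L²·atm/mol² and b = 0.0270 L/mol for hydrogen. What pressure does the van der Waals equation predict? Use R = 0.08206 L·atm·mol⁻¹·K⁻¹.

P ≈ 63.81 atm

P = RT/(V_m − b) − a/V_m²
RT/(V_m − b) = (0.08206)(672)/(0.887 − 0.0270) = 55.144/0.86000 = 64.121 atm
a/V_m² = 0.245/(0.887)² = 0.31140 atm
P = 64.121 − 0.31140 = 63.81 atm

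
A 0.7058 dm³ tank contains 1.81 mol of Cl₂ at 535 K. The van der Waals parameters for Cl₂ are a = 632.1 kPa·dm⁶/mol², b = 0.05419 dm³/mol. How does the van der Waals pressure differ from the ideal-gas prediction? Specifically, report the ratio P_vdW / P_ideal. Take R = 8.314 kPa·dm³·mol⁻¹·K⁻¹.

Ideal: P_ideal = nRT/V = (1.81)(8.314)(535)/0.7058 = 11406.7 kPa
vdW: P = nRT/(V − nb) − a n²/V² = 8050.86/0.607716 − 2070.82/0.498154 = 13247.7 − 4156.99 = 9090.7 kPa
Ratio = 9090.7/11406.7 = 0.7970

P_vdW / P_ideal ≈ 0.7970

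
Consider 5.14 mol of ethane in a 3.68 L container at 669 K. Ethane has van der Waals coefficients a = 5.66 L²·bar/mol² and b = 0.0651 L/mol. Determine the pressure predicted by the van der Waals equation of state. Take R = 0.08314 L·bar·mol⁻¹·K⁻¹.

P = nRT/(V − nb) − a n²/V²
nRT/(V − nb) = (5.14)(0.08314)(669)/(3.68 − 5.14×0.0651) = 285.89/3.3454 = 85.458 bar
a n²/V² = (5.66)(5.14)²/(3.68)² = 11.042 bar
P = 85.458 − 11.042 = 74.42 bar

P ≈ 74.42 bar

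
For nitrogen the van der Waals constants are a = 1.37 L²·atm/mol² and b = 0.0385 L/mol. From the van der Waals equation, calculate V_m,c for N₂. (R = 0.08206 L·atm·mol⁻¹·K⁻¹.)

V_m,c ≈ 0.1155 L/mol

For a van der Waals gas, V_m,c = 3b.
V_m,c = 3×0.0385 = 0.1155 L/mol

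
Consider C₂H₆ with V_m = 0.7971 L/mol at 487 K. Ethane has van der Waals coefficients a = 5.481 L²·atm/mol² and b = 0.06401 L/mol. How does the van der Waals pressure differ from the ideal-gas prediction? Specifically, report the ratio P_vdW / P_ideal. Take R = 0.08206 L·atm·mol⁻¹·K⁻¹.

P_vdW / P_ideal ≈ 0.9153

Ideal: P_ideal = RT/V_m = (0.08206)(487)/0.7971 = 50.1358 atm
vdW: P = RT/(V_m − b) − a/V_m² = 39.9632/0.733090 − 5.481/0.635368 = 54.5134 − 8.62650 = 45.8869 atm
Ratio = 45.8869/50.1358 = 0.9153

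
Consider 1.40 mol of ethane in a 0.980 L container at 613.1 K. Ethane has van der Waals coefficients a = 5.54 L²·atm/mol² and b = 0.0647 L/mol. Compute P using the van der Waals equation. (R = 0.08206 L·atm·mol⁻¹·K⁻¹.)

P = nRT/(V − nb) − a n²/V²
nRT/(V − nb) = (1.40)(0.08206)(613.1)/(0.980 − 1.40×0.0647) = 70.435/0.88942 = 79.192 atm
a n²/V² = (5.54)(1.40)²/(0.980)² = 11.306 atm
P = 79.192 − 11.306 = 67.89 atm

P ≈ 67.89 atm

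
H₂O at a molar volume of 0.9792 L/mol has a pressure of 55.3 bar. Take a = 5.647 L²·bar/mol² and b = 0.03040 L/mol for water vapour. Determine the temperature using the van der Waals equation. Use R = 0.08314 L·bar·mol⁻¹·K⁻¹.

T ≈ 698.3 K

T = (P + a/V_m²)(V_m − b)/R
P + a/V_m² = 55.3 + 5.647/(0.9792)² = 61.189 bar
V_m − b = 0.9792 − 0.03040 = 0.94880 L/mol
T = (61.189)(0.94880)/0.08314 = 698.3 K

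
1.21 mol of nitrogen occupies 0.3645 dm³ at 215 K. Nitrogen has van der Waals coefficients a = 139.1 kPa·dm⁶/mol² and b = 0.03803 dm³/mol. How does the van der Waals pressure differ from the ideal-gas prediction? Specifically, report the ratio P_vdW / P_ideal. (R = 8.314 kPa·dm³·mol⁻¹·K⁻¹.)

P_vdW / P_ideal ≈ 0.8862

Ideal: P_ideal = nRT/V = (1.21)(8.314)(215)/0.3645 = 5933.85 kPa
vdW: P = nRT/(V − nb) − a n²/V² = 2162.89/0.318484 − 203.656/0.132860 = 6791.20 − 1532.86 = 5258.34 kPa
Ratio = 5258.34/5933.85 = 0.8862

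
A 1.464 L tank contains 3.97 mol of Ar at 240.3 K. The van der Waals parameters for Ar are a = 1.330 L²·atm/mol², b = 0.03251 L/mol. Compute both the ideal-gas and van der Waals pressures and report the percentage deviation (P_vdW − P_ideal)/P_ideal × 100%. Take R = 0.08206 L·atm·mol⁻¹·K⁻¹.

Ideal: P_ideal = nRT/V = (3.97)(0.08206)(240.3)/1.464 = 53.4730 atm
vdW: P = nRT/(V − nb) − a n²/V² = 78.2845/1.33494 − 20.9620/2.14330 = 58.6427 − 9.78025 = 48.8625 atm
% deviation = (48.8625 − 53.4730)/53.4730 × 100% = -8.62%

-8.62 %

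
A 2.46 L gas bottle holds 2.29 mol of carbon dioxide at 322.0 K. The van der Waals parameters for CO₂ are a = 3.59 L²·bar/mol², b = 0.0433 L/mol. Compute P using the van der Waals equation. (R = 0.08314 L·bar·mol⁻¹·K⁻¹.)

P = nRT/(V − nb) − a n²/V²
nRT/(V − nb) = (2.29)(0.08314)(322.0)/(2.46 − 2.29×0.0433) = 61.306/2.3608 = 25.968 bar
a n²/V² = (3.59)(2.29)²/(2.46)² = 3.1110 bar
P = 25.968 − 3.1110 = 22.86 bar

P ≈ 22.86 bar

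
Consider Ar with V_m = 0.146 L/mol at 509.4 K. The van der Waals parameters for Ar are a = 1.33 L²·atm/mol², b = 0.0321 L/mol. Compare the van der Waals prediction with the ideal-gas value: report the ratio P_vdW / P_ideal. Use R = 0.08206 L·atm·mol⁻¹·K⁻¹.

Ideal: P_ideal = RT/V_m = (0.08206)(509.4)/0.146 = 286.311 atm
vdW: P = RT/(V_m − b) − a/V_m² = 41.8014/0.113900 − 1.33/0.0213160 = 367.001 − 62.3944 = 304.607 atm
Ratio = 304.607/286.311 = 1.064

P_vdW / P_ideal ≈ 1.064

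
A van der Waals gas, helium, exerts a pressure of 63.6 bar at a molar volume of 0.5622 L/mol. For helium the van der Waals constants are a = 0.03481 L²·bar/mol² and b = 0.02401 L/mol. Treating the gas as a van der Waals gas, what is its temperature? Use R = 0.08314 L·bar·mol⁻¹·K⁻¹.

T ≈ 412.4 K

T = (P + a/V_m²)(V_m − b)/R
P + a/V_m² = 63.6 + 0.03481/(0.5622)² = 63.710 bar
V_m − b = 0.5622 − 0.02401 = 0.53819 L/mol
T = (63.710)(0.53819)/0.08314 = 412.4 K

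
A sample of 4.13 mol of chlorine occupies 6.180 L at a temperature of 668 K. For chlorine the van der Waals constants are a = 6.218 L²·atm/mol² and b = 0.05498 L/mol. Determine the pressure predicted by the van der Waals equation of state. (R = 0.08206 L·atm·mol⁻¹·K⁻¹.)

P ≈ 35.25 atm

P = nRT/(V − nb) − a n²/V²
nRT/(V − nb) = (4.13)(0.08206)(668)/(6.180 − 4.13×0.05498) = 226.39/5.9529 = 38.030 atm
a n²/V² = (6.218)(4.13)²/(6.180)² = 2.7770 atm
P = 38.030 − 2.7770 = 35.25 atm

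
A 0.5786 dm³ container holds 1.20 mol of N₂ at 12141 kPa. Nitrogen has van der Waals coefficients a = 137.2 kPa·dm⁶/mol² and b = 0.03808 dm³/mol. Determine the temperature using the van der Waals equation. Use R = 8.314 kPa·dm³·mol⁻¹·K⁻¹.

T = (P + a n²/V²)(V − nb)/(nR)
P + a n²/V² = 12141 + (137.2)(1.20)²/(0.5786)² = 12731 kPa
V − nb = 0.5786 − (1.20)(0.03808) = 0.53290 dm³
T = (12731)(0.53290)/((1.20)(8.314)) = 680.0 K

T ≈ 680.0 K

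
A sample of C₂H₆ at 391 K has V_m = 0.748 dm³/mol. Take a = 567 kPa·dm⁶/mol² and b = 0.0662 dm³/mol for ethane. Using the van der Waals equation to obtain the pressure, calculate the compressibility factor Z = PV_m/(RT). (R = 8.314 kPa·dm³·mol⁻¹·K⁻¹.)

P = RT/(V_m − b) − a/V_m² = (8.314)(391)/(0.748 − 0.0662) − 567/(0.748)²
  = 3250.8/0.68180 − 1013.4 = 4768.0 − 1013.4 = 3754.6 kPa
Z = PV_m/(RT) = (3754.6)(0.748)/((8.314)(391)) = 2808.4/3250.8 = 0.8639

Z ≈ 0.8639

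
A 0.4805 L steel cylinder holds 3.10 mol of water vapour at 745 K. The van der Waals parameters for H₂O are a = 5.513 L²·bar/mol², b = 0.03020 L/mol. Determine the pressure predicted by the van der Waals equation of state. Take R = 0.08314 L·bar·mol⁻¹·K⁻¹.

P ≈ 266.8 bar

P = nRT/(V − nb) − a n²/V²
nRT/(V − nb) = (3.10)(0.08314)(745)/(0.4805 − 3.10×0.03020) = 192.01/0.38688 = 496.30 bar
a n²/V² = (5.513)(3.10)²/(0.4805)² = 229.47 bar
P = 496.30 − 229.47 = 266.8 bar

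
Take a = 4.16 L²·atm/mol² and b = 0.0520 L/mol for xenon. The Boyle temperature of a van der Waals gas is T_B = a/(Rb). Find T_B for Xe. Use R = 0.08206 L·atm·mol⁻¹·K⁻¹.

For a van der Waals gas the second virial coefficient B₂ = b − a/(RT) vanishes at T_B = a/(Rb).
T_B = 4.16/(0.08206×0.0520) = 4.16/0.0042671 = 974.9 K

T_B ≈ 974.9 K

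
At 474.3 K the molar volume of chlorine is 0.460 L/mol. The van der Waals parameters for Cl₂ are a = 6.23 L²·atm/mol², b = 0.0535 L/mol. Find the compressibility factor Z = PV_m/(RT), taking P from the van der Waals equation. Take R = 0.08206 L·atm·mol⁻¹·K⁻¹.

Z ≈ 0.7836

P = RT/(V_m − b) − a/V_m² = (0.08206)(474.3)/(0.460 − 0.0535) − 6.23/(0.460)²
  = 38.921/0.40650 − 29.442 = 95.747 − 29.442 = 66.305 atm
Z = PV_m/(RT) = (66.305)(0.460)/((0.08206)(474.3)) = 30.500/38.921 = 0.7836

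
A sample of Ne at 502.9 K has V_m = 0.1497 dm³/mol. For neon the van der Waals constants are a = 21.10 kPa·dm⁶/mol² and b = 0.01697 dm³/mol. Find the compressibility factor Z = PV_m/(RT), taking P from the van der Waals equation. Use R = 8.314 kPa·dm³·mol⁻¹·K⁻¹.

Z ≈ 1.094

P = RT/(V_m − b) − a/V_m² = (8.314)(502.9)/(0.1497 − 0.01697) − 21.10/(0.1497)²
  = 4181.1/0.13273 − 941.54 = 31501 − 941.54 = 30559 kPa
Z = PV_m/(RT) = (30559)(0.1497)/((8.314)(502.9)) = 4574.7/4181.1 = 1.094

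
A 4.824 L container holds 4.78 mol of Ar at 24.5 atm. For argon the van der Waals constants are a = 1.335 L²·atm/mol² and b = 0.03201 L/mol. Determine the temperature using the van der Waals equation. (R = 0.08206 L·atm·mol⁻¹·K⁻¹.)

T ≈ 307.4 K

T = (P + a n²/V²)(V − nb)/(nR)
P + a n²/V² = 24.5 + (1.335)(4.78)²/(4.824)² = 25.811 atm
V − nb = 4.824 − (4.78)(0.03201) = 4.6710 L
T = (25.811)(4.6710)/((4.78)(0.08206)) = 307.4 K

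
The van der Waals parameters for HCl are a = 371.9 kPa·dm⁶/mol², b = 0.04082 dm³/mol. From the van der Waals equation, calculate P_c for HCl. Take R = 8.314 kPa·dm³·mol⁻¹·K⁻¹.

For a van der Waals gas, P_c = a/(27b²).
P_c = 371.9/(27×(0.04082)²) = 371.9/0.044989 = 8266 kPa

P_c ≈ 8266 kPa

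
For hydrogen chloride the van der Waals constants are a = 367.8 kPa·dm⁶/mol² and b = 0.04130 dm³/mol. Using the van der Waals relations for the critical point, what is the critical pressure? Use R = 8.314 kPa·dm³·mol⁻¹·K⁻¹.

P_c ≈ 7986 kPa

For a van der Waals gas, P_c = a/(27b²).
P_c = 367.8/(27×(0.04130)²) = 367.8/0.046054 = 7986 kPa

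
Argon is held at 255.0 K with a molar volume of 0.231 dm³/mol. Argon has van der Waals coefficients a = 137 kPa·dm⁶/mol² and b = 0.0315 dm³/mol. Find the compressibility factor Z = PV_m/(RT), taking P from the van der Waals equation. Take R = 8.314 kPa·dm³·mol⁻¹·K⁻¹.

P = RT/(V_m − b) − a/V_m² = (8.314)(255.0)/(0.231 − 0.0315) − 137/(0.231)²
  = 2120.1/0.19950 − 2567.4 = 10627 − 2567.4 = 8060 kPa
Z = PV_m/(RT) = (8060)(0.231)/((8.314)(255.0)) = 1861.9/2120.1 = 0.8782

Z ≈ 0.8782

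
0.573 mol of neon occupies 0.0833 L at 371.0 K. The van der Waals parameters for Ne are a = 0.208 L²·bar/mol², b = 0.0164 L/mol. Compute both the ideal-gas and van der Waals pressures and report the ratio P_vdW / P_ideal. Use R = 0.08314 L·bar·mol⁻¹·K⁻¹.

Ideal: P_ideal = nRT/V = (0.573)(0.08314)(371.0)/0.0833 = 212.175 bar
vdW: P = nRT/(V − nb) − a n²/V² = 17.6742/0.0739028 − 0.0682924/0.00693889 = 239.155 − 9.84198 = 229.313 bar
Ratio = 229.313/212.175 = 1.081

P_vdW / P_ideal ≈ 1.081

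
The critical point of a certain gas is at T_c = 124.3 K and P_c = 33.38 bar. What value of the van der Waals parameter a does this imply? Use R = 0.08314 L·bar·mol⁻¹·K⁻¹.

a ≈ 1.350 L²·bar/mol²

From T_c = 8a/(27Rb) and P_c = a/(27b²): a = 27 R² T_c²/(64 P_c).
a = 27×(0.08314)²×(124.3)²/(64×33.38) = 2883.5/2136.3 = 1.350 L²·bar/mol²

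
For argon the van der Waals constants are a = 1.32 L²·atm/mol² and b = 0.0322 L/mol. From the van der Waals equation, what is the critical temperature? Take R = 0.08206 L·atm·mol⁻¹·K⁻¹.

For a van der Waals gas, T_c = 8a/(27Rb).
T_c = 8×1.32/(27×0.08206×0.0322) = 10.560/0.071343 = 148.0 K

T_c ≈ 148.0 K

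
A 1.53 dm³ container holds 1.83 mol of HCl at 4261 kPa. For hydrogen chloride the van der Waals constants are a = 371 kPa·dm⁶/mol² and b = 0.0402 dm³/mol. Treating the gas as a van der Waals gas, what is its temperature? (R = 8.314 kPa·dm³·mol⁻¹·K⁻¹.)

T ≈ 458.7 K

T = (P + a n²/V²)(V − nb)/(nR)
P + a n²/V² = 4261 + (371)(1.83)²/(1.53)² = 4791.8 kPa
V − nb = 1.53 − (1.83)(0.0402) = 1.4564 dm³
T = (4791.8)(1.4564)/((1.83)(8.314)) = 458.7 K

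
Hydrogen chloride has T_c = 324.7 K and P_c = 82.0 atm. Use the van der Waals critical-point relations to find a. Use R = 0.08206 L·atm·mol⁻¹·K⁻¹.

From T_c = 8a/(27Rb) and P_c = a/(27b²): a = 27 R² T_c²/(64 P_c).
a = 27×(0.08206)²×(324.7)²/(64×82.0) = 19169/5248.0 = 3.653 L²·atm/mol²

a ≈ 3.653 L²·atm/mol²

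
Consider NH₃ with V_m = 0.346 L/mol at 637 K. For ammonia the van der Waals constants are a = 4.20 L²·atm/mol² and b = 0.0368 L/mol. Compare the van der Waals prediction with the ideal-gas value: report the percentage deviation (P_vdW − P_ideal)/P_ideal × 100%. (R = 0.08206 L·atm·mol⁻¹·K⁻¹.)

Ideal: P_ideal = RT/V_m = (0.08206)(637)/0.346 = 151.076 atm
vdW: P = RT/(V_m − b) − a/V_m² = 52.2722/0.309200 − 4.20/0.119716 = 169.056 − 35.0830 = 133.973 atm
% deviation = (133.973 − 151.076)/151.076 × 100% = -11.32%

-11.32 %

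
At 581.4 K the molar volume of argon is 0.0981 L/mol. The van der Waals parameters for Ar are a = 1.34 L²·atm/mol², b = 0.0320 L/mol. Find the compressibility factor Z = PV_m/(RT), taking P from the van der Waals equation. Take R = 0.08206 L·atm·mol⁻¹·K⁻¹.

P = RT/(V_m − b) − a/V_m² = (0.08206)(581.4)/(0.0981 − 0.0320) − 1.34/(0.0981)²
  = 47.710/0.066100 − 139.24 = 721.79 − 139.24 = 582.55 atm
Z = PV_m/(RT) = (582.55)(0.0981)/((0.08206)(581.4)) = 57.148/47.710 = 1.198

Z ≈ 1.198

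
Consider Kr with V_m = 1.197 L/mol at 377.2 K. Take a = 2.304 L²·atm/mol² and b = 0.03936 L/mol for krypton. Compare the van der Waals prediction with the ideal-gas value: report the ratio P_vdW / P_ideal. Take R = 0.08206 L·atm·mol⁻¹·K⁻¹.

P_vdW / P_ideal ≈ 0.9718

Ideal: P_ideal = RT/V_m = (0.08206)(377.2)/1.197 = 25.8588 atm
vdW: P = RT/(V_m − b) − a/V_m² = 30.9530/1.15764 − 2.304/1.43281 = 26.7380 − 1.60803 = 25.1300 atm
Ratio = 25.1300/25.8588 = 0.9718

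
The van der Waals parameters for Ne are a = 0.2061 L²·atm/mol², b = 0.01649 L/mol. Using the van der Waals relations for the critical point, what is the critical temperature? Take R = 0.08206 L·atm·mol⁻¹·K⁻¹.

T_c ≈ 45.13 K

For a van der Waals gas, T_c = 8a/(27Rb).
T_c = 8×0.2061/(27×0.08206×0.01649) = 1.6488/0.036536 = 45.13 K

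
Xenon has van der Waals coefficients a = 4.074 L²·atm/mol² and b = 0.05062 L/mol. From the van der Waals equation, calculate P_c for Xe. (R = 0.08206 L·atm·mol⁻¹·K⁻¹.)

For a van der Waals gas, P_c = a/(27b²).
P_c = 4.074/(27×(0.05062)²) = 4.074/0.069184 = 58.89 atm

P_c ≈ 58.89 atm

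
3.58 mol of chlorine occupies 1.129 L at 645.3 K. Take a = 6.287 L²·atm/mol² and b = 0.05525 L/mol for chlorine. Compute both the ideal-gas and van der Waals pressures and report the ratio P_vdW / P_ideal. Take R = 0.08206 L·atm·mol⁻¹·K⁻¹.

P_vdW / P_ideal ≈ 0.8359

Ideal: P_ideal = nRT/V = (3.58)(0.08206)(645.3)/1.129 = 167.912 atm
vdW: P = nRT/(V − nb) − a n²/V² = 189.573/0.931205 − 80.5767/1.27464 = 203.578 − 63.2153 = 140.363 atm
Ratio = 140.363/167.912 = 0.8359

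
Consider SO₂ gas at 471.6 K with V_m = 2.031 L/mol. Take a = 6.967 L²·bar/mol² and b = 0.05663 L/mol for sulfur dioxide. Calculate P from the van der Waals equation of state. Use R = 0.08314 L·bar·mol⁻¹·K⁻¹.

P = RT/(V_m − b) − a/V_m²
RT/(V_m − b) = (0.08314)(471.6)/(2.031 − 0.05663) = 39.209/1.9744 = 19.859 bar
a/V_m² = 6.967/(2.031)² = 1.6890 bar
P = 19.859 − 1.6890 = 18.17 bar

P ≈ 18.17 bar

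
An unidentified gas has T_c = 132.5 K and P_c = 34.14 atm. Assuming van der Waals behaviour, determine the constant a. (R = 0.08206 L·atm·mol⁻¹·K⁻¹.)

a ≈ 1.461 L²·atm/mol²

From T_c = 8a/(27Rb) and P_c = a/(27b²): a = 27 R² T_c²/(64 P_c).
a = 27×(0.08206)²×(132.5)²/(64×34.14) = 3192.0/2185.0 = 1.461 L²·atm/mol²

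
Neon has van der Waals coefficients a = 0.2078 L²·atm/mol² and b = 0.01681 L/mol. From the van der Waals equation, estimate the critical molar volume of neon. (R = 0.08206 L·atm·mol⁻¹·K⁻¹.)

V_m,c ≈ 0.05043 L/mol

For a van der Waals gas, V_m,c = 3b.
V_m,c = 3×0.01681 = 0.05043 L/mol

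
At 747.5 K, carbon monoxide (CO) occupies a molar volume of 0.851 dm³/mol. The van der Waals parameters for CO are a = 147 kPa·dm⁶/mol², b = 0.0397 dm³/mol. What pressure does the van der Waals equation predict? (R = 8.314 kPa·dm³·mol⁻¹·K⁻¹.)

P = RT/(V_m − b) − a/V_m²
RT/(V_m − b) = (8.314)(747.5)/(0.851 − 0.0397) = 6214.7/0.81130 = 7660.2 kPa
a/V_m² = 147/(0.851)² = 202.98 kPa
P = 7660.2 − 202.98 = 7457 kPa

P ≈ 7457 kPa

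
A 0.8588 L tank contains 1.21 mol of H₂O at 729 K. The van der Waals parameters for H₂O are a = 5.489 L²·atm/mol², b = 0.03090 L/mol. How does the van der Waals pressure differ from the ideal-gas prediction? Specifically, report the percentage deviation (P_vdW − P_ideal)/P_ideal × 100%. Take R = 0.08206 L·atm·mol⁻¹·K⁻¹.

Ideal: P_ideal = nRT/V = (1.21)(0.08206)(729)/0.8588 = 84.2854 atm
vdW: P = nRT/(V − nb) − a n²/V² = 72.3843/0.821411 − 8.03644/0.737537 = 88.1219 − 10.8963 = 77.2256 atm
% deviation = (77.2256 − 84.2854)/84.2854 × 100% = -8.38%

-8.38 %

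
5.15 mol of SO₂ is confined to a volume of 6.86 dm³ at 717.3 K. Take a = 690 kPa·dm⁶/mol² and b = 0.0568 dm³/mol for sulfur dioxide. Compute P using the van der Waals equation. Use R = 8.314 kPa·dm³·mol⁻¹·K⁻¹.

P = nRT/(V − nb) − a n²/V²
nRT/(V − nb) = (5.15)(8.314)(717.3)/(6.86 − 5.15×0.0568) = 30713/6.5675 = 4676.5 kPa
a n²/V² = (690)(5.15)²/(6.86)² = 388.88 kPa
P = 4676.5 − 388.88 = 4288 kPa

P ≈ 4288 kPa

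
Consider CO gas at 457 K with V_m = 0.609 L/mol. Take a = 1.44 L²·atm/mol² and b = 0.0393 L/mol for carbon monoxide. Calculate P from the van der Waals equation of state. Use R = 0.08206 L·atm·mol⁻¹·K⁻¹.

P = RT/(V_m − b) − a/V_m²
RT/(V_m − b) = (0.08206)(457)/(0.609 − 0.0393) = 37.501/0.56970 = 65.826 atm
a/V_m² = 1.44/(0.609)² = 3.8826 atm
P = 65.826 − 3.8826 = 61.94 atm

P ≈ 61.94 atm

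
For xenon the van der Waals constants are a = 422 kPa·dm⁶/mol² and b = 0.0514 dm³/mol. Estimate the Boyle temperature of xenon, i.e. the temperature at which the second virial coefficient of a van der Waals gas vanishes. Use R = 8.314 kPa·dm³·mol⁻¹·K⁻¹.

T_B ≈ 987.5 K

For a van der Waals gas the second virial coefficient B₂ = b − a/(RT) vanishes at T_B = a/(Rb).
T_B = 422/(8.314×0.0514) = 422/0.42734 = 987.5 K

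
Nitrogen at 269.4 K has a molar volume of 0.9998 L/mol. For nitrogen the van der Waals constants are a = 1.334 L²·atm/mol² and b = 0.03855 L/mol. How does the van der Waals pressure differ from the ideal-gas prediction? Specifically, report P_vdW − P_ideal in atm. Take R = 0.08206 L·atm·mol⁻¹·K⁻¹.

ΔP ≈ -0.448 atm

Ideal: P_ideal = RT/V_m = (0.08206)(269.4)/0.9998 = 22.1114 atm
vdW: P = RT/(V_m − b) − a/V_m² = 22.1070/0.961250 − 1.334/0.999600 = 22.9982 − 1.33453 = 21.6637 atm
ΔP = 21.6637 − 22.1114 = -0.448 atm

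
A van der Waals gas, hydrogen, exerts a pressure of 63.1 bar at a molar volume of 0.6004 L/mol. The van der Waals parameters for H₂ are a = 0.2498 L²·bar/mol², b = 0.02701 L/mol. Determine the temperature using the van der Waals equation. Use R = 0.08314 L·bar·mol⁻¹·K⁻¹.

T = (P + a/V_m²)(V_m − b)/R
P + a/V_m² = 63.1 + 0.2498/(0.6004)² = 63.793 bar
V_m − b = 0.6004 − 0.02701 = 0.57339 L/mol
T = (63.793)(0.57339)/0.08314 = 440.0 K

T ≈ 440.0 K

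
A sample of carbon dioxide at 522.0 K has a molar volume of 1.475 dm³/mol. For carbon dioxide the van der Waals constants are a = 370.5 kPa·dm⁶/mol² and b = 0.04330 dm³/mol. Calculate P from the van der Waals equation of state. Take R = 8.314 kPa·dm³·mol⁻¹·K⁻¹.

P = RT/(V_m − b) − a/V_m²
RT/(V_m − b) = (8.314)(522.0)/(1.475 − 0.04330) = 4339.9/1.4317 = 3031.3 kPa
a/V_m² = 370.5/(1.475)² = 170.30 kPa
P = 3031.3 − 170.30 = 2861 kPa

P ≈ 2861 kPa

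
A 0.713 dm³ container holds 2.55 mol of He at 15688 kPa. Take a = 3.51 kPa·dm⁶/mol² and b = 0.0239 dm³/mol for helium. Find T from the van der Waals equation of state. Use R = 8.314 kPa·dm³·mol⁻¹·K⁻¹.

T = (P + a n²/V²)(V − nb)/(nR)
P + a n²/V² = 15688 + (3.51)(2.55)²/(0.713)² = 15733 kPa
V − nb = 0.713 − (2.55)(0.0239) = 0.65206 dm³
T = (15733)(0.65206)/((2.55)(8.314)) = 483.9 K

T ≈ 483.9 K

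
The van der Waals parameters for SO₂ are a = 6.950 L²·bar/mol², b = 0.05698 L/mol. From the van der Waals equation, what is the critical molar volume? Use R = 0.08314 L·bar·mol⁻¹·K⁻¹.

V_m,c ≈ 0.1709 L/mol

For a van der Waals gas, V_m,c = 3b.
V_m,c = 3×0.05698 = 0.1709 L/mol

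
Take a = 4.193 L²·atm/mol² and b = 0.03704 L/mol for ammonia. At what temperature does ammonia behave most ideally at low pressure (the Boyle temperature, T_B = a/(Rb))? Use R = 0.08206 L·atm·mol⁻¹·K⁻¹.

For a van der Waals gas the second virial coefficient B₂ = b − a/(RT) vanishes at T_B = a/(Rb).
T_B = 4.193/(0.08206×0.03704) = 4.193/0.0030395 = 1380 K

T_B ≈ 1380 K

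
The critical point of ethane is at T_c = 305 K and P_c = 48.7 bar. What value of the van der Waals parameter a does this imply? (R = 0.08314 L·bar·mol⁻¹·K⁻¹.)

From T_c = 8a/(27Rb) and P_c = a/(27b²): a = 27 R² T_c²/(64 P_c).
a = 27×(0.08314)²×(305)²/(64×48.7) = 17361/3116.8 = 5.570 L²·bar/mol²

a ≈ 5.570 L²·bar/mol²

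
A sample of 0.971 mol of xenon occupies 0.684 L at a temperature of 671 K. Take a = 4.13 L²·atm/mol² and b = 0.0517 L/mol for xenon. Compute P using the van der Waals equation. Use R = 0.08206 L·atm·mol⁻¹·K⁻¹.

P = nRT/(V − nb) − a n²/V²
nRT/(V − nb) = (0.971)(0.08206)(671)/(0.684 − 0.971×0.0517) = 53.465/0.63380 = 84.356 atm
a n²/V² = (4.13)(0.971)²/(0.684)² = 8.3229 atm
P = 84.356 − 8.3229 = 76.03 atm

P ≈ 76.03 atm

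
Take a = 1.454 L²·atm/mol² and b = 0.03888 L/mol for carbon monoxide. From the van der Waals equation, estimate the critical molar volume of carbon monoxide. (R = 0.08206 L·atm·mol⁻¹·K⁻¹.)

For a van der Waals gas, V_m,c = 3b.
V_m,c = 3×0.03888 = 0.1166 L/mol

V_m,c ≈ 0.1166 L/mol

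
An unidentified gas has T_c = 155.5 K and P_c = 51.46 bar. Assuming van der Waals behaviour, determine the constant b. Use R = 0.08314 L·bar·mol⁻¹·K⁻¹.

From T_c = 8a/(27Rb) and P_c = a/(27b²): b = R T_c/(8 P_c).
b = (0.08314)(155.5)/(8×51.46) = 12.928/411.68 = 0.03140 L/mol

b ≈ 0.03140 L/mol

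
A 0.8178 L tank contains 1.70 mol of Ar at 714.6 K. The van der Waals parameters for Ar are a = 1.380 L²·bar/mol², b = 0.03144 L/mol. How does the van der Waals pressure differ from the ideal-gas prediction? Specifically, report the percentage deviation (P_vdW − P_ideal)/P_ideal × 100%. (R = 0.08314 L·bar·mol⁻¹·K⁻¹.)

Ideal: P_ideal = nRT/V = (1.70)(0.08314)(714.6)/0.8178 = 123.502 bar
vdW: P = nRT/(V − nb) − a n²/V² = 101.000/0.764352 − 3.98820/0.668797 = 132.138 − 5.96324 = 126.175 bar
% deviation = (126.175 − 123.502)/123.502 × 100% = 2.16%

2.16 %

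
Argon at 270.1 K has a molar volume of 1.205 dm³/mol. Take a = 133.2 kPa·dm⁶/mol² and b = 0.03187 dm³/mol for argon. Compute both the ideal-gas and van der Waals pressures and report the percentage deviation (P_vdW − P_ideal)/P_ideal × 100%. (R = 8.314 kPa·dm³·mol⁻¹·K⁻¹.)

Ideal: P_ideal = RT/V_m = (8.314)(270.1)/1.205 = 1863.58 kPa
vdW: P = RT/(V_m − b) − a/V_m² = 2245.61/1.17313 − 133.2/1.45203 = 1914.20 − 91.7336 = 1822.47 kPa
% deviation = (1822.47 − 1863.58)/1863.58 × 100% = -2.21%

-2.21 %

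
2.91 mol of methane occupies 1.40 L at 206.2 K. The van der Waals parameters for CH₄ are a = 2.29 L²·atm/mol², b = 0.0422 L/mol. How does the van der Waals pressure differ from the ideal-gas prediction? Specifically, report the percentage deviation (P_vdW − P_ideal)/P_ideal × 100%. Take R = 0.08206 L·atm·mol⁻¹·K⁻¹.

Ideal: P_ideal = nRT/V = (2.91)(0.08206)(206.2)/1.40 = 35.1710 atm
vdW: P = nRT/(V − nb) − a n²/V² = 49.2394/1.27720 − 19.3919/1.96000 = 38.5526 − 9.89383 = 28.6588 atm
% deviation = (28.6588 − 35.1710)/35.1710 × 100% = -18.52%

-18.52 %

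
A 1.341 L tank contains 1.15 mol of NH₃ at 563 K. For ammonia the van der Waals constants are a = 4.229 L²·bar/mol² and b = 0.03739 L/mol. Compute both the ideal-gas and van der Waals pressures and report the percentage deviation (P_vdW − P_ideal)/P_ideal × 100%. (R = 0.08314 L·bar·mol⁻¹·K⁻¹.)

-4.44 %

Ideal: P_ideal = nRT/V = (1.15)(0.08314)(563)/1.341 = 40.1409 bar
vdW: P = nRT/(V − nb) − a n²/V² = 53.8290/1.29800 − 5.59285/1.79828 = 41.4707 − 3.11011 = 38.3606 bar
% deviation = (38.3606 − 40.1409)/40.1409 × 100% = -4.44%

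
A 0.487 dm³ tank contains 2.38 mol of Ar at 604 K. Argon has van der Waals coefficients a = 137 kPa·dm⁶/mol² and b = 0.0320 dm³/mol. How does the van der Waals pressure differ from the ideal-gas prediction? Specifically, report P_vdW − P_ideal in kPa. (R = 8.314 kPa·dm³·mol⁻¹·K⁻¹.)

ΔP ≈ 1277 kPa

Ideal: P_ideal = nRT/V = (2.38)(8.314)(604)/0.487 = 24541.2 kPa
vdW: P = nRT/(V − nb) − a n²/V² = 11951.5/0.410840 − 776.023/0.237169 = 29090.4 − 3272.03 = 25818.4 kPa
ΔP = 25818.4 − 24541.2 = 1277 kPa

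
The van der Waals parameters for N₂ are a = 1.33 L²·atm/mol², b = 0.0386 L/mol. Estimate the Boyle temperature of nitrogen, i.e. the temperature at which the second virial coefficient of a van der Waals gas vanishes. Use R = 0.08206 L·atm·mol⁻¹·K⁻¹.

For a van der Waals gas the second virial coefficient B₂ = b − a/(RT) vanishes at T_B = a/(Rb).
T_B = 1.33/(0.08206×0.0386) = 1.33/0.0031675 = 419.9 K

T_B ≈ 419.9 K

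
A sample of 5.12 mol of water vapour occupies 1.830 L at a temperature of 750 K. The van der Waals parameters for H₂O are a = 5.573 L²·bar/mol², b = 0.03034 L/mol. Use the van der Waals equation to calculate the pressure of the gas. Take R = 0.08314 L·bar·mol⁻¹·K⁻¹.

P ≈ 147.0 bar

P = nRT/(V − nb) − a n²/V²
nRT/(V − nb) = (5.12)(0.08314)(750)/(1.830 − 5.12×0.03034) = 319.26/1.6747 = 190.64 bar
a n²/V² = (5.573)(5.12)²/(1.830)² = 43.624 bar
P = 190.64 − 43.624 = 147.0 bar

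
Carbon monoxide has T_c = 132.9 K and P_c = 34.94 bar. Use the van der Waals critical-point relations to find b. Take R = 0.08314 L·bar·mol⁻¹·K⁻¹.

From T_c = 8a/(27Rb) and P_c = a/(27b²): b = R T_c/(8 P_c).
b = (0.08314)(132.9)/(8×34.94) = 11.049/279.52 = 0.03953 L/mol

b ≈ 0.03953 L/mol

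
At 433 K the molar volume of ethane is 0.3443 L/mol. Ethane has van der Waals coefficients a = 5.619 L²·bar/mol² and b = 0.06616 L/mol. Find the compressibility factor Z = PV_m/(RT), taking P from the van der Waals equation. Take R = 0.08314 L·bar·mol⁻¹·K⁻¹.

Z ≈ 0.7845

P = RT/(V_m − b) − a/V_m² = (0.08314)(433)/(0.3443 − 0.06616) − 5.619/(0.3443)²
  = 36.000/0.27814 − 47.401 = 129.43 − 47.401 = 82.03 bar
Z = PV_m/(RT) = (82.03)(0.3443)/((0.08314)(433)) = 28.243/36.000 = 0.7845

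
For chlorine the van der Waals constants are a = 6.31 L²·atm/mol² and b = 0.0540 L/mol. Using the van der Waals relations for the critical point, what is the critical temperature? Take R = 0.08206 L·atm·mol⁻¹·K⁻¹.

T_c ≈ 421.9 K

For a van der Waals gas, T_c = 8a/(27Rb).
T_c = 8×6.31/(27×0.08206×0.0540) = 50.480/0.11964 = 421.9 K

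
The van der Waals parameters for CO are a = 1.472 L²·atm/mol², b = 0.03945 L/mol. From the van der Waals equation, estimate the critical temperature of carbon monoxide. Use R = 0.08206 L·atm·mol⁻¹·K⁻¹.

T_c ≈ 134.7 K

For a van der Waals gas, T_c = 8a/(27Rb).
T_c = 8×1.472/(27×0.08206×0.03945) = 11.776/0.087406 = 134.7 K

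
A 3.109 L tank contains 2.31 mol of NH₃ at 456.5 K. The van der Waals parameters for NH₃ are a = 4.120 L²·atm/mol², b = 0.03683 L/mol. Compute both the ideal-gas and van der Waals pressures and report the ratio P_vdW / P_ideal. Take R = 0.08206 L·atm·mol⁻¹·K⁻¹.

Ideal: P_ideal = nRT/V = (2.31)(0.08206)(456.5)/3.109 = 27.8332 atm
vdW: P = nRT/(V − nb) − a n²/V² = 86.5335/3.02392 − 21.9847/9.66588 = 28.6163 − 2.27446 = 26.3418 atm
Ratio = 26.3418/27.8332 = 0.9464

P_vdW / P_ideal ≈ 0.9464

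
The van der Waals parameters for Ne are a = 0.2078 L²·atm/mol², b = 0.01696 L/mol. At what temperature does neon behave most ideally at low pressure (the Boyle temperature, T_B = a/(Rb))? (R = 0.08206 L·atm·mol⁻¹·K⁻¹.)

For a van der Waals gas the second virial coefficient B₂ = b − a/(RT) vanishes at T_B = a/(Rb).
T_B = 0.2078/(0.08206×0.01696) = 0.2078/0.0013917 = 149.3 K

T_B ≈ 149.3 K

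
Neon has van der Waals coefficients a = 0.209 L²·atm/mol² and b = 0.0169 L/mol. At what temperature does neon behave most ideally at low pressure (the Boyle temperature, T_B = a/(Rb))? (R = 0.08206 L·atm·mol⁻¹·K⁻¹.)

T_B ≈ 150.7 K

For a van der Waals gas the second virial coefficient B₂ = b − a/(RT) vanishes at T_B = a/(Rb).
T_B = 0.209/(0.08206×0.0169) = 0.209/0.0013868 = 150.7 K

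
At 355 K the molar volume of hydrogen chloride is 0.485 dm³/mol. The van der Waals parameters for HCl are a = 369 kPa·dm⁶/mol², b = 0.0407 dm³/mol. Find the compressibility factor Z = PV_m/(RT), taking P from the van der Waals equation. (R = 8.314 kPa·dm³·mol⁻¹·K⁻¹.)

P = RT/(V_m − b) − a/V_m² = (8.314)(355)/(0.485 − 0.0407) − 369/(0.485)²
  = 2951.5/0.44430 − 1568.7 = 6643.0 − 1568.7 = 5074.3 kPa
Z = PV_m/(RT) = (5074.3)(0.485)/((8.314)(355)) = 2461.0/2951.5 = 0.8338

Z ≈ 0.8338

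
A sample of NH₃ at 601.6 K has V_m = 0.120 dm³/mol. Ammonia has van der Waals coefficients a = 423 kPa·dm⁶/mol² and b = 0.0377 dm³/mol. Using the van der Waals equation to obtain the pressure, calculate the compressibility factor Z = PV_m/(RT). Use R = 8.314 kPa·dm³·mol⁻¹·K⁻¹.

Z ≈ 0.7533

P = RT/(V_m − b) − a/V_m² = (8.314)(601.6)/(0.120 − 0.0377) − 423/(0.120)²
  = 5001.7/0.082300 − 29375 = 60774 − 29375 = 31399 kPa
Z = PV_m/(RT) = (31399)(0.120)/((8.314)(601.6)) = 3767.9/5001.7 = 0.7533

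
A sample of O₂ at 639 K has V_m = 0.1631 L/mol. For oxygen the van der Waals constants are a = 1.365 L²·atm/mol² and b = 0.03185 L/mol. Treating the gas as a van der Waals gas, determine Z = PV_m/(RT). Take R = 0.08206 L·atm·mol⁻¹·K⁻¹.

P = RT/(V_m − b) − a/V_m² = (0.08206)(639)/(0.1631 − 0.03185) − 1.365/(0.1631)²
  = 52.436/0.13125 − 51.313 = 399.51 − 51.313 = 348.20 atm
Z = PV_m/(RT) = (348.20)(0.1631)/((0.08206)(639)) = 56.791/52.436 = 1.083

Z ≈ 1.083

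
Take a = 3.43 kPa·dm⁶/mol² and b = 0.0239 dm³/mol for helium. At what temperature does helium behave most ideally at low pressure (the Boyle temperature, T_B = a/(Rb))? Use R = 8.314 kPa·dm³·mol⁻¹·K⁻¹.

For a van der Waals gas the second virial coefficient B₂ = b − a/(RT) vanishes at T_B = a/(Rb).
T_B = 3.43/(8.314×0.0239) = 3.43/0.19870 = 17.26 K

T_B ≈ 17.26 K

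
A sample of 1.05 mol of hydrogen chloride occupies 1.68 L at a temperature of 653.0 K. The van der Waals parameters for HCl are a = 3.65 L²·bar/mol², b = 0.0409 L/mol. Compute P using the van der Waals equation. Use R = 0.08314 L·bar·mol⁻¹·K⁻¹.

P ≈ 33.40 bar

P = nRT/(V − nb) − a n²/V²
nRT/(V − nb) = (1.05)(0.08314)(653.0)/(1.68 − 1.05×0.0409) = 57.005/1.6371 = 34.821 bar
a n²/V² = (3.65)(1.05)²/(1.68)² = 1.4258 bar
P = 34.821 − 1.4258 = 33.40 bar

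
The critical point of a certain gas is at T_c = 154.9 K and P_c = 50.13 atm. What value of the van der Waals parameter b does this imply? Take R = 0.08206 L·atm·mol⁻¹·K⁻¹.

From T_c = 8a/(27Rb) and P_c = a/(27b²): b = R T_c/(8 P_c).
b = (0.08206)(154.9)/(8×50.13) = 12.711/401.04 = 0.03170 L/mol

b ≈ 0.03170 L/mol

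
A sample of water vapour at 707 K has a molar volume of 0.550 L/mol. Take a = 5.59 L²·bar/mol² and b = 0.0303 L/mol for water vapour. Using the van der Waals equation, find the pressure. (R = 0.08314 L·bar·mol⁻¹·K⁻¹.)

P ≈ 94.62 bar

P = RT/(V_m − b) − a/V_m²
RT/(V_m − b) = (0.08314)(707)/(0.550 − 0.0303) = 58.780/0.51970 = 113.10 bar
a/V_m² = 5.59/(0.550)² = 18.479 bar
P = 113.10 − 18.479 = 94.62 bar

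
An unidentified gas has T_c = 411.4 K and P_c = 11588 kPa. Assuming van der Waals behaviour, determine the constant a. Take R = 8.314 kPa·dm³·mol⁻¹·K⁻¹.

a ≈ 425.9 kPa·dm⁶/mol²

From T_c = 8a/(27Rb) and P_c = a/(27b²): a = 27 R² T_c²/(64 P_c).
a = 27×(8.314)²×(411.4)²/(64×11588) = 315872908/741632 = 425.9 kPa·dm⁶/mol²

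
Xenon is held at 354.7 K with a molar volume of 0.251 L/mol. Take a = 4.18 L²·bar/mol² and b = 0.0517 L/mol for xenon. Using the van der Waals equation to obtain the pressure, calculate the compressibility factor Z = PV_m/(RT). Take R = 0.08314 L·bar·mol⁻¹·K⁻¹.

P = RT/(V_m − b) − a/V_m² = (0.08314)(354.7)/(0.251 − 0.0517) − 4.18/(0.251)²
  = 29.490/0.19930 − 66.348 = 147.97 − 66.348 = 81.62 bar
Z = PV_m/(RT) = (81.62)(0.251)/((0.08314)(354.7)) = 20.487/29.490 = 0.6947

Z ≈ 0.6947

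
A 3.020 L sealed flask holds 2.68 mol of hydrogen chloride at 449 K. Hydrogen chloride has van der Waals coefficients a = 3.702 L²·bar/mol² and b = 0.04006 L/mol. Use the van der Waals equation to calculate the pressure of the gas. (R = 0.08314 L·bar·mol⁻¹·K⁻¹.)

P = nRT/(V − nb) − a n²/V²
nRT/(V − nb) = (2.68)(0.08314)(449)/(3.020 − 2.68×0.04006) = 100.04/2.9126 = 34.347 bar
a n²/V² = (3.702)(2.68)²/(3.020)² = 2.9154 bar
P = 34.347 − 2.9154 = 31.43 bar

P ≈ 31.43 bar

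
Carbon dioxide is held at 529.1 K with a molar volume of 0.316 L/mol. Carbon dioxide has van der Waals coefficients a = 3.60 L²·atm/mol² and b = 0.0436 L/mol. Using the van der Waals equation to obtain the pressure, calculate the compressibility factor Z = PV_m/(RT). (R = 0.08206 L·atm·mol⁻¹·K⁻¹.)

P = RT/(V_m − b) − a/V_m² = (0.08206)(529.1)/(0.316 − 0.0436) − 3.60/(0.316)²
  = 43.418/0.27240 − 36.052 = 159.39 − 36.052 = 123.34 atm
Z = PV_m/(RT) = (123.34)(0.316)/((0.08206)(529.1)) = 38.975/43.418 = 0.8977

Z ≈ 0.8977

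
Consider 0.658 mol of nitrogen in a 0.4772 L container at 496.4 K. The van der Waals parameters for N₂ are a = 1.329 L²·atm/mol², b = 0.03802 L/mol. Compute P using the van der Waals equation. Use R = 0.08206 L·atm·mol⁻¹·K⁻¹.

P = nRT/(V − nb) − a n²/V²
nRT/(V − nb) = (0.658)(0.08206)(496.4)/(0.4772 − 0.658×0.03802) = 26.803/0.45218 = 59.275 atm
a n²/V² = (1.329)(0.658)²/(0.4772)² = 2.5268 atm
P = 59.275 − 2.5268 = 56.75 atm

P ≈ 56.75 atm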